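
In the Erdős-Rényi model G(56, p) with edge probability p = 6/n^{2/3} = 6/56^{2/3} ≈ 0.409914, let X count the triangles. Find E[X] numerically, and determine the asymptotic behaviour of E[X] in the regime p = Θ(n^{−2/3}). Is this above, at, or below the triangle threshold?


Number of potential triangles: C(56, 3) = 27720.
Each occurs with probability p³ ≈ (0.409914)³ ≈ 6.88775510e-02.
By linearity: E[X] = C(56, 3)·p³ ≈ 27720 · 6.88775510e-02 ≈ 1909.285714.
Since α = 2/3 < 1, p = c/n^{2/3} ≫ 1/n is above the triangle threshold p ~ 1/n. Asymptotically E[X] ~ (c³/6)·n^{3(1−α)} = (6³/6)·n^{1} → ∞; triangles are abundant w.h.p.

E[X] ≈ 1909.285714; in regime p = Θ(1/n^{2/3}) E[X] diverges (above the triangle threshold p ~ 1/n).


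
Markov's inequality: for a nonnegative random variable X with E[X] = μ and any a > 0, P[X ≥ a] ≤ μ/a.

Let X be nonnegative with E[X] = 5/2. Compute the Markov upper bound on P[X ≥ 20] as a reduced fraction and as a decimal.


μ = E[X] = 5/2, a = 20.
Markov: P[X ≥ 20] ≤ μ/a = (5/2)/20 = 1/8.
Numerically: ≈ 0.1250.
(Since a = 20 > μ = 2.5000, the bound 1/8 is < 1 and informative.)

P[X ≥ 20] ≤ 1/8 ≈ 0.1250.


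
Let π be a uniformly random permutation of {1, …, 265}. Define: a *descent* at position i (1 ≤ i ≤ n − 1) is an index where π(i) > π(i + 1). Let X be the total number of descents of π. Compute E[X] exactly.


Write X = Σ X_I over i = 1, …, 264, with X_I the indicator of one descent.
There are 264 indicators.
For each fixed i, the pair (π(i), π(i+1)) is a uniformly random ordered pair of distinct values from {1, …, 265}; by symmetry P[π(i) > π(i+1)] = 1/2.
By linearity: E[X] = 264 · (1/2) = (265 − 1) · (1/2) = 132 ≈ 132.000000.

E[X] = 132 = 132.000000.


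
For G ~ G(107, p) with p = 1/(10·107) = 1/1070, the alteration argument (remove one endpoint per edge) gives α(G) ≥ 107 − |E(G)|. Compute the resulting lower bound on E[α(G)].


E[|E(G)|] = C(107, 2)·p = 5671 · (1/1070) = 53/10.
E[α(G)] ≥ n − E[|E(G)|] = 107 − 53/10 = 1017/10.
Numerically: ≈ 101.700000.
(This is only a lower bound; the true E[α(G)] may be larger.)

E[α(G)] ≥ 1017/10 ≈ 101.700000.


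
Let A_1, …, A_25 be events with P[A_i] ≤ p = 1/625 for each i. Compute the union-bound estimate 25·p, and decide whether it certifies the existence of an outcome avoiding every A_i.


Union bound: P[∪_{i=1}^{25} A_i] ≤ Σ_i P[A_i] ≤ 25·p = 25·(1/625) = 1/25.
Numerically: 1/25 ≈ 0.040.
Is 1/25 < 1? YES.
Since P[∪ A_i] ≤ 1/25 < 1, the complement has P[∩ A_i^c] ≥ 1 − 1/25 = 24/25 > 0, so some outcome avoids every A_i.

25·p = 1/25 ≈ 0.040; existence CERTIFIED by the union bound.


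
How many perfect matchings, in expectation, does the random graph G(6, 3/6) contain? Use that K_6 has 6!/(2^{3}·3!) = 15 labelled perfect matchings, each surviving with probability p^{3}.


K_6 has 6!/(2^{3}·3!) = 15 labelled perfect matchings.
For each such perfect matching H, let X_H = 1 if all 3 edges of H are present in G. Then P[X_H = 1] = p^{3} = (1/2)^{3} = 1/8.
By linearity of expectation: E[X] = Σ_H E[X_H] = 15 · p^{3} = 15 · 1/8 = 15/8.
Numerically: E[X] ≈ 1.88.

E[X] = 15 · (1/2)^{3} = 15/8 ≈ 1.88.


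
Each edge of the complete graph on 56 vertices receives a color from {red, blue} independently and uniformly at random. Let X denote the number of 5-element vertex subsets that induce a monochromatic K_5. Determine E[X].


Let X = Σ_S X_S over the C(56, 5) = 3819816 subsets S of size 5, where X_S = 1 if the K_5 on S is monochromatic.
For a fixed S, the K_5 on S has C(5, 2) = 10 edges. P[all 10 edges red] = (1/2)^10, and likewise for blue, so P[monochromatic] = 2·(1/2)^10 = 2^{1 − 10} = 1/512.
By linearity of expectation: E[X] = C(56, 5) · 2^{1 − 10} = 3819816 · 1/512 = 477477/64.
Numerically: E[X] ≈ 7460.5781.

E[X] = C(56,5)·2^(1−C(5,2)) = 477477/64 ≈ 7460.5781.


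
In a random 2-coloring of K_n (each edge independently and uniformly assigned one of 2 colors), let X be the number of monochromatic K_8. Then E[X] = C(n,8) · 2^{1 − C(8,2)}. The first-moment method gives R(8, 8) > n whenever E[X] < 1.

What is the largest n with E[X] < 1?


We need C(n, 8) · 2^{1 − 28} < 1, i.e. C(n, 8) < 2^{28 − 1} = 134217728.
Check values of n near the boundary:
  n = 40: C(40, 8) = 76904685; 76904685 < 134217728? YES
  n = 41: C(41, 8) = 95548245; 95548245 < 134217728? YES
  n = 42: C(42, 8) = 118030185; 118030185 < 134217728? YES
  n = 43: C(43, 8) = 145008513; 145008513 < 134217728? NO
  n = 44: C(44, 8) = 177232627; 177232627 < 134217728? NO
The largest n with C(n, 8) < 134217728 is n = 42 (where E[X] = 118030185/134217728 ≈ 0.879393). Hence R(8, 8) > 42, i.e. R(8, 8) ≥ 43.

Largest n = 42; hence R(8, 8) > 42.


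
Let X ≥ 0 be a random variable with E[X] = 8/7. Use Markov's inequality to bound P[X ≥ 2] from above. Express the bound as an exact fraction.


μ = E[X] = 8/7, a = 2.
Markov: P[X ≥ 2] ≤ μ/a = (8/7)/2 = 4/7.
Numerically: ≈ 0.571.
(Since a = 2 > μ = 1.143, the bound 4/7 is < 1 and informative.)

P[X ≥ 2] ≤ 4/7 ≈ 0.571.


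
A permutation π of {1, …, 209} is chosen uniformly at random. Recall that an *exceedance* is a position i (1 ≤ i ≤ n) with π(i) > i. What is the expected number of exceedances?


Write X = Σ_{i=1}^{209} X_i, where X_i = 1_{π(i) > i}.
For each fixed i, π(i) is uniform over {1, …, 209} (marginal of a uniform permutation), so P[π(i) > i] = (n − i)/n. Summing: Σ_{i=1}^{209} (n − i)/n = (0 + 1 + … + 208)/209 = 209(209 − 1)/(2·209) = (209 − 1)/2.
Hence E[X] = Σ_{i=1}^{209} (209 − i)/209 = 104 ≈ 104.00000.

E[X] = 104 = 104.00000.


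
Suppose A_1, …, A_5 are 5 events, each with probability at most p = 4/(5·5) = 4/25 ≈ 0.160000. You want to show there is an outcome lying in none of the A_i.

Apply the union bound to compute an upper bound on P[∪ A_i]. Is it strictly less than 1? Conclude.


Union bound: P[∪_{i=1}^{5} A_i] ≤ Σ_i P[A_i] ≤ 5·p = 5·(4/25) = 4/5.
Numerically: 4/5 ≈ 0.800000.
Is 4/5 < 1? YES.
Since P[∪ A_i] ≤ 4/5 < 1, the complement has P[∩ A_i^c] ≥ 1 − 4/5 = 1/5 > 0, so some outcome avoids every A_i.

5·p = 4/5 ≈ 0.800000; existence CERTIFIED by the union bound.


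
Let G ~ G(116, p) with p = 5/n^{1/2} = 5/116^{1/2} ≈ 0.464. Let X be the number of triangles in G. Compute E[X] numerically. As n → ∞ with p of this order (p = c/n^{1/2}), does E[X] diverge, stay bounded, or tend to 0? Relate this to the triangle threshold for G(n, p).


Number of potential triangles: C(116, 3) = 253460.
Each occurs with probability p³ ≈ (0.464)³ ≈ 1.00051e-01.
By linearity: E[X] = C(116, 3)·p³ ≈ 253460 · 1.00051e-01 ≈ 25359.020.
Since α = 1/2 < 1, p = c/n^{1/2} ≫ 1/n is above the triangle threshold p ~ 1/n. Asymptotically E[X] ~ (c³/6)·n^{3(1−α)} = (5³/6)·n^{1.5} → ∞; triangles are abundant w.h.p.

E[X] ≈ 25359.020; in regime p = Θ(1/n^{1/2}) E[X] diverges (above the triangle threshold p ~ 1/n).


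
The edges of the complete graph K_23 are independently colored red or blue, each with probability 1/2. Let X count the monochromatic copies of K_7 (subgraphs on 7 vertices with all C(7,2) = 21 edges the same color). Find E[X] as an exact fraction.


Let X = Σ_S X_S over the C(23, 7) = 245157 subsets S of size 7, where X_S = 1 if the K_7 on S is monochromatic.
For a fixed S, the K_7 on S has C(7, 2) = 21 edges. P[all 21 edges red] = (1/2)^21, and likewise for blue, so P[monochromatic] = 2·(1/2)^21 = 2^{1 − 21} = 1/1048576.
By linearity of expectation: E[X] = C(23, 7) · 2^{1 − 21} = 245157 · 1/1048576 = 245157/1048576.
Numerically: E[X] ≈ 0.234.

E[X] = C(23,7)·2^(1−C(7,2)) = 245157/1048576 ≈ 0.234.


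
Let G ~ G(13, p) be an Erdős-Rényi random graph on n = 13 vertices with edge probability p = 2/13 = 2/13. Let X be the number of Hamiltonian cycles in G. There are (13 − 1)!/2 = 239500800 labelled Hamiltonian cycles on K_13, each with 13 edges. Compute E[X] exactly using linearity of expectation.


K_13 has (13 − 1)!/2 = 239500800 labelled Hamiltonian cycles.
For each such Hamiltonian cycle H, let X_H = 1 if all 13 edges of H are present in G. Then P[X_H = 1] = p^{13} = (2/13)^{13} = 8192/302875106592253.
By linearity: E[X] = Σ_H E[X_H] = 239500800 · p^{13} = 239500800 · 8192/302875106592253 = 1961990553600/302875106592253.
Numerically: E[X] ≈ 0.00647789.

E[X] = 239500800 · (2/13)^{13} = 1961990553600/302875106592253 ≈ 0.00647789.


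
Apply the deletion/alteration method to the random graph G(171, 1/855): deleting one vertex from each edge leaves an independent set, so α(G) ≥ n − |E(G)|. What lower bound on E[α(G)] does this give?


E[|E(G)|] = C(171, 2)·p = 14535 · (1/855) = 17.
E[α(G)] ≥ n − E[|E(G)|] = 171 − 17 = 154.
Numerically: ≈ 154.000.
(This is only a lower bound; the true E[α(G)] may be larger.)

E[α(G)] ≥ 154 ≈ 154.000.


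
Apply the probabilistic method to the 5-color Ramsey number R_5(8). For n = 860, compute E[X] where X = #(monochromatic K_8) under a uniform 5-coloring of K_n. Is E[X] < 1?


E[X] = C(860, 8) · 5^{1 − 28} = 7182671140665308145 · 5^{−27} = 7182671140665308145/7450580596923828125.
As a reduced fraction: E[X] = 1436534228133061629/1490116119384765625 ≈ 0.96404.
Is E[X] < 1? YES.
Since E[X] < 1, there exists a 5-coloring of K_{860} with no monochromatic K_8; hence R_5(8) > 860.

E[X] = 1436534228133061629/1490116119384765625 ≈ 0.96404; E[X] < 1, so R_5(8) > 860.


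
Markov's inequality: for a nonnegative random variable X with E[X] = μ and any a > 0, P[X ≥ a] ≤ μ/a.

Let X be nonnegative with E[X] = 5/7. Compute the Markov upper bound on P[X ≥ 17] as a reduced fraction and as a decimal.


μ = E[X] = 5/7, a = 17.
Markov: P[X ≥ 17] ≤ μ/a = (5/7)/17 = 5/119.
Numerically: ≈ 0.042017.
(Since a = 17 > μ = 0.714286, the bound 5/119 is < 1 and informative.)

P[X ≥ 17] ≤ 5/119 ≈ 0.042017.


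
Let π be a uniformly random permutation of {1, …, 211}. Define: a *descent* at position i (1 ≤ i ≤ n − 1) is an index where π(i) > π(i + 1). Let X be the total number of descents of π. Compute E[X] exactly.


Write X = Σ X_I over i = 1, …, 210, with X_I the indicator of one descent.
There are 210 indicators.
For each fixed i, the pair (π(i), π(i+1)) is a uniformly random ordered pair of distinct values from {1, …, 211}; by symmetry P[π(i) > π(i+1)] = 1/2.
By linearity: E[X] = 210 · (1/2) = (211 − 1) · (1/2) = 105 ≈ 105.00000.

E[X] = 105 = 105.00000.


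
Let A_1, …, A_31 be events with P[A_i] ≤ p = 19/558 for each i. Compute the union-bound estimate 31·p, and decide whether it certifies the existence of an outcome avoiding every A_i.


Union bound: P[∪_{i=1}^{31} A_i] ≤ Σ_i P[A_i] ≤ 31·p = 31·(19/558) = 19/18.
Numerically: 19/18 ≈ 1.056.
Is 19/18 < 1? NO.
Since the bound 19/18 is ≥ 1, the union bound is uninformative here; it does NOT by itself certify existence.

31·p = 19/18 ≈ 1.056; existence NOT certified by the union bound.


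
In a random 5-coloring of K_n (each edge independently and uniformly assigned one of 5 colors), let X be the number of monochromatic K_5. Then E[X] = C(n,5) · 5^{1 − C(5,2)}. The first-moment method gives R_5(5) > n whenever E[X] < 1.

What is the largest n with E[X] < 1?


We need C(n, 5) · 5^{1 − 10} < 1, i.e. C(n, 5) < 5^{10 − 1} = 1953125.
Check values of n near the boundary:
  n = 47: C(47, 5) = 1533939; 1533939 < 1953125? YES
  n = 48: C(48, 5) = 1712304; 1712304 < 1953125? YES
  n = 49: C(49, 5) = 1906884; 1906884 < 1953125? YES
  n = 50: C(50, 5) = 2118760; 2118760 < 1953125? NO
  n = 51: C(51, 5) = 2349060; 2349060 < 1953125? NO
The largest n with C(n, 5) < 1953125 is n = 49 (where E[X] = 1906884/1953125 ≈ 0.9763). Hence R_5(5) > 49, i.e. R_5(5) ≥ 50.

Largest n = 49; hence R_5(5) > 49.


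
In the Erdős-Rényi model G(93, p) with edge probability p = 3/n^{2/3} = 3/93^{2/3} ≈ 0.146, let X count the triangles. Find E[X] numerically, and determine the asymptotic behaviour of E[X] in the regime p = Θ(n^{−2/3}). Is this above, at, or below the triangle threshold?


Number of potential triangles: C(93, 3) = 129766.
Each occurs with probability p³ ≈ (0.146)³ ≈ 3.12175e-03.
By linearity: E[X] = C(93, 3)·p³ ≈ 129766 · 3.12175e-03 ≈ 405.097.
Since α = 2/3 < 1, p = c/n^{2/3} ≫ 1/n is above the triangle threshold p ~ 1/n. Asymptotically E[X] ~ (c³/6)·n^{3(1−α)} = (3³/6)·n^{1} → ∞; triangles are abundant w.h.p.

E[X] ≈ 405.097; in regime p = Θ(1/n^{2/3}) E[X] diverges (above the triangle threshold p ~ 1/n).


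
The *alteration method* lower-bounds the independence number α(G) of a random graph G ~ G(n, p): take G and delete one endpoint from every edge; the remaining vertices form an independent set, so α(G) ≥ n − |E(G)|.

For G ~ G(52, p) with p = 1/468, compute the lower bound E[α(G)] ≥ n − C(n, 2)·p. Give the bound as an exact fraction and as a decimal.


E[|E(G)|] = C(52, 2)·p = 1326 · (1/468) = 17/6.
E[α(G)] ≥ n − E[|E(G)|] = 52 − 17/6 = 295/6.
Numerically: ≈ 49.1667.
(This is only a lower bound; the true E[α(G)] may be larger.)

E[α(G)] ≥ 295/6 ≈ 49.1667.


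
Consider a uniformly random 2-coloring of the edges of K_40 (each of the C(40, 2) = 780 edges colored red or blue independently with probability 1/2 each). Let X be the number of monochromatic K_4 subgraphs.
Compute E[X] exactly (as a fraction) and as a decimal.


Let X = Σ_S X_S over the C(40, 4) = 91390 subsets S of size 4, where X_S = 1 if the K_4 on S is monochromatic.
For a fixed S, the K_4 on S has C(4, 2) = 6 edges. P[all 6 edges red] = (1/2)^6, and likewise for blue, so P[monochromatic] = 2·(1/2)^6 = 2^{1 − 6} = 1/32.
Summing: E[X] = C(40, 4) · 2^{1 − 6} = 91390 · 1/32 = 45695/16.
Numerically: E[X] ≈ 2855.938.

E[X] = C(40,4)·2^(1−C(4,2)) = 45695/16 ≈ 2855.938.


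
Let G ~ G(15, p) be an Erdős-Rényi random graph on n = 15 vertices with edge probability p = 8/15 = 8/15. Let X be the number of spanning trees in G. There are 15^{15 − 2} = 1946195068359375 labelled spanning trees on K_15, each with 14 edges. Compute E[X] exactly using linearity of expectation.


K_15 has 15^{15 − 2} = 1946195068359375 labelled spanning trees.
For each such spanning tree H, let X_H = 1 if all 14 edges of H are present in G. Then P[X_H = 1] = p^{14} = (8/15)^{14} = 4398046511104/29192926025390625.
By linearity: E[X] = Σ_H E[X_H] = 1946195068359375 · p^{14} = 1946195068359375 · 4398046511104/29192926025390625 = 4398046511104/15.
Numerically: E[X] ≈ 2.93203e+11.

E[X] = 1946195068359375 · (8/15)^{14} = 4398046511104/15 ≈ 2.93203e+11.


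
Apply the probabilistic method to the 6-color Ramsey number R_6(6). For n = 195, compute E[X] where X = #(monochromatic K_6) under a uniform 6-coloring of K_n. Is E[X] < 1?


E[X] = C(195, 6) · 6^{1 − 15} = 70656049360 · 6^{−14} = 70656049360/78364164096.
As a reduced fraction: E[X] = 4416003085/4897760256 ≈ 0.902.
Is E[X] < 1? YES.
Since E[X] < 1, there exists a 6-coloring of K_{195} with no monochromatic K_6; hence R_6(6) > 195.

E[X] = 4416003085/4897760256 ≈ 0.902; E[X] < 1, so R_6(6) > 195.


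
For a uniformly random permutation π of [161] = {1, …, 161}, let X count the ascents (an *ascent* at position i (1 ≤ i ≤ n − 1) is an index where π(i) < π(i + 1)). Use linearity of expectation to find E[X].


Write X = Σ X_I over i = 1, …, 160, with X_I the indicator of one ascent.
There are 160 indicators.
For each fixed i, the pair (π(i), π(i+1)) is a uniformly random ordered pair of distinct values from {1, …, 161}; by symmetry P[π(i) < π(i+1)] = 1/2.
By linearity: E[X] = 160 · (1/2) = (161 − 1) · (1/2) = 80 ≈ 80.00000.

E[X] = 80 = 80.00000.


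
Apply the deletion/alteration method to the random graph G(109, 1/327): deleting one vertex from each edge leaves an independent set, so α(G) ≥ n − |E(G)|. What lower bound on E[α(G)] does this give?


E[|E(G)|] = C(109, 2)·p = 5886 · (1/327) = 18.
E[α(G)] ≥ n − E[|E(G)|] = 109 − 18 = 91.
Numerically: ≈ 91.000000.
(This is only a lower bound; the true E[α(G)] may be larger.)

E[α(G)] ≥ 91 ≈ 91.000000.


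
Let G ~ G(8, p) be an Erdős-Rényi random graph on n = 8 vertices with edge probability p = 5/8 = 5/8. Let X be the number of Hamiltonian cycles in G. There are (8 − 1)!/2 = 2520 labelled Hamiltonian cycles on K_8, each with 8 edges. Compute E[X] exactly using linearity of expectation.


K_8 has (8 − 1)!/2 = 2520 labelled Hamiltonian cycles.
For each such Hamiltonian cycle H, let X_H = 1 if all 8 edges of H are present in G. Then P[X_H = 1] = p^{8} = (5/8)^{8} = 390625/16777216.
Summing the indicators: E[X] = Σ_H E[X_H] = 2520 · p^{8} = 2520 · 390625/16777216 = 123046875/2097152.
Numerically: E[X] ≈ 58.7.

E[X] = 2520 · (5/8)^{8} = 123046875/2097152 ≈ 58.7.


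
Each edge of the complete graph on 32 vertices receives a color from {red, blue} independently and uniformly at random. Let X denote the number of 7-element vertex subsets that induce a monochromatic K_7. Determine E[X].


Let X = Σ_S X_S over the C(32, 7) = 3365856 subsets S of size 7, where X_S = 1 if the K_7 on S is monochromatic.
For a fixed S, the K_7 on S has C(7, 2) = 21 edges. P[all 21 edges red] = (1/2)^21, and likewise for blue, so P[monochromatic] = 2·(1/2)^21 = 2^{1 − 21} = 1/1048576.
By linearity of expectation: E[X] = C(32, 7) · 2^{1 − 21} = 3365856 · 1/1048576 = 105183/32768.
Numerically: E[X] ≈ 3.20993.

E[X] = C(32,7)·2^(1−C(7,2)) = 105183/32768 ≈ 3.20993.


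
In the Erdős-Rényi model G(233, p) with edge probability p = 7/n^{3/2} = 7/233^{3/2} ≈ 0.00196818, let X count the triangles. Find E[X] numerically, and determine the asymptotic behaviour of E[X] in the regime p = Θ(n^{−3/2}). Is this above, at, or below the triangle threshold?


Number of potential triangles: C(233, 3) = 2081156.
Each occurs with probability p³ ≈ (0.00196818)³ ≈ 7.62416831e-09.
By linearity: E[X] = C(233, 3)·p³ ≈ 2081156 · 7.62416831e-09 ≈ 0.015867.
Since α = 3/2 > 1, p = c/n^{3/2} = o(1/n) is below the triangle threshold p ~ 1/n. Asymptotically E[X] ~ (c³/6)·n^{3(1−α)} = (7³/6)·n^{-1.5} → 0, so by Markov's inequality G has no triangles w.h.p.

E[X] ≈ 0.015867; in regime p = Θ(1/n^{3/2}) E[X] tends to 0 (below the triangle threshold p ~ 1/n).


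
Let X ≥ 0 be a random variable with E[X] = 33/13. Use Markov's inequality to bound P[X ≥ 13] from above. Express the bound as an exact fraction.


μ = E[X] = 33/13, a = 13.
Markov: P[X ≥ 13] ≤ μ/a = (33/13)/13 = 33/169.
Numerically: ≈ 0.1953.
(Since a = 13 > μ = 2.5385, the bound 33/169 is < 1 and informative.)

P[X ≥ 13] ≤ 33/169 ≈ 0.1953.


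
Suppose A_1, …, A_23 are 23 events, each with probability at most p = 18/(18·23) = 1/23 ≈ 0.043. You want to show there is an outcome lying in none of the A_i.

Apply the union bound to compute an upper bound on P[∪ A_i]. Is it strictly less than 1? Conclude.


Union bound: P[∪_{i=1}^{23} A_i] ≤ Σ_i P[A_i] ≤ 23·p = 23·(1/23) = 1.
Numerically: 1 ≈ 1.000.
Is 1 < 1? NO.
Since the bound 1 is ≥ 1, the union bound is uninformative here; it does NOT by itself certify existence.

23·p = 1 ≈ 1.000; existence NOT certified by the union bound.


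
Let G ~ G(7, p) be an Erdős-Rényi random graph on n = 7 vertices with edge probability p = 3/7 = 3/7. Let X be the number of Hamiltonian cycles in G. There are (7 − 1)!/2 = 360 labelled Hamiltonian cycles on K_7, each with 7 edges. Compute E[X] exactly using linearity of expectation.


K_7 has (7 − 1)!/2 = 360 labelled Hamiltonian cycles.
For each such Hamiltonian cycle H, let X_H = 1 if all 7 edges of H are present in G. Then P[X_H = 1] = p^{7} = (3/7)^{7} = 2187/823543.
By linearity of expectation: E[X] = Σ_H E[X_H] = 360 · p^{7} = 360 · 2187/823543 = 787320/823543.
Numerically: E[X] ≈ 0.956.

E[X] = 360 · (3/7)^{7} = 787320/823543 ≈ 0.956.


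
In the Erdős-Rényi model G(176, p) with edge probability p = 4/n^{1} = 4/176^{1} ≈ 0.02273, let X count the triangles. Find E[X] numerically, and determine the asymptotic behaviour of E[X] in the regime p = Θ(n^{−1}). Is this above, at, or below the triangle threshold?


Number of potential triangles: C(176, 3) = 893200.
Each occurs with probability p³ ≈ (0.02273)³ ≈ 1.173929e-05.
By linearity: E[X] = C(176, 3)·p³ ≈ 893200 · 1.173929e-05 ≈ 10.4855.
Here α = 1, so p = 4/n is exactly at the triangle threshold p ~ 1/n. Asymptotically E[X] → c³/6 = 4³/6 = 32/3 ≈ 10.6667, a bounded constant. In this regime the triangle count is asymptotically Poisson(c³/6).

E[X] ≈ 10.4855; in regime p = Θ(1/n^{1}) E[X] stays bounded (at the triangle threshold p ~ 1/n).


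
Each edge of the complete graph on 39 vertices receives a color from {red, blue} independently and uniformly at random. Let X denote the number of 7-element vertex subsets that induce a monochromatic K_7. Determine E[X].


Let X = Σ_S X_S over the C(39, 7) = 15380937 subsets S of size 7, where X_S = 1 if the K_7 on S is monochromatic.
For a fixed S, the K_7 on S has C(7, 2) = 21 edges. P[all 21 edges red] = (1/2)^21, and likewise for blue, so P[monochromatic] = 2·(1/2)^21 = 2^{1 − 21} = 1/1048576.
Summing: E[X] = C(39, 7) · 2^{1 − 21} = 15380937 · 1/1048576 = 15380937/1048576.
Numerically: E[X] ≈ 14.66840.

E[X] = C(39,7)·2^(1−C(7,2)) = 15380937/1048576 ≈ 14.66840.


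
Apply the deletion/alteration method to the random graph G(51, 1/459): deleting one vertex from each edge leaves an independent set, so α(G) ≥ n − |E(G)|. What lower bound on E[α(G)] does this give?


E[|E(G)|] = C(51, 2)·p = 1275 · (1/459) = 25/9.
E[α(G)] ≥ n − E[|E(G)|] = 51 − 25/9 = 434/9.
Numerically: ≈ 48.2222.
(This is only a lower bound; the true E[α(G)] may be larger.)

E[α(G)] ≥ 434/9 ≈ 48.2222.


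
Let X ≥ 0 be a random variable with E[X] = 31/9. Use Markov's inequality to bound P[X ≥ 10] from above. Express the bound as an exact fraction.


μ = E[X] = 31/9, a = 10.
Markov: P[X ≥ 10] ≤ μ/a = (31/9)/10 = 31/90.
Numerically: ≈ 0.34444.
(Since a = 10 > μ = 3.44444, the bound 31/90 is < 1 and informative.)

P[X ≥ 10] ≤ 31/90 ≈ 0.34444.


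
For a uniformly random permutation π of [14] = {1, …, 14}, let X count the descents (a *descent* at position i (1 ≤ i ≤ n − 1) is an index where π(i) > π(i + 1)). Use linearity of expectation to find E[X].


Write X = Σ X_I over i = 1, …, 13, with X_I the indicator of one descent.
There are 13 indicators.
For each fixed i, the pair (π(i), π(i+1)) is a uniformly random ordered pair of distinct values from {1, …, 14}; by symmetry P[π(i) > π(i+1)] = 1/2.
By linearity: E[X] = 13 · (1/2) = (14 − 1) · (1/2) = 13/2 ≈ 6.500000.

E[X] = 13/2 = 6.500000.


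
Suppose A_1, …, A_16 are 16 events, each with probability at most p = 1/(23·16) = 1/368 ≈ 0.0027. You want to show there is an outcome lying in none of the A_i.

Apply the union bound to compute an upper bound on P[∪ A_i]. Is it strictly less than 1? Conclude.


Union bound: P[∪_{i=1}^{16} A_i] ≤ Σ_i P[A_i] ≤ 16·p = 16·(1/368) = 1/23.
Numerically: 1/23 ≈ 0.0435.
Is 1/23 < 1? YES.
Since P[∪ A_i] ≤ 1/23 < 1, the complement has P[∩ A_i^c] ≥ 1 − 1/23 = 22/23 > 0, so some outcome avoids every A_i.

16·p = 1/23 ≈ 0.0435; existence CERTIFIED by the union bound.


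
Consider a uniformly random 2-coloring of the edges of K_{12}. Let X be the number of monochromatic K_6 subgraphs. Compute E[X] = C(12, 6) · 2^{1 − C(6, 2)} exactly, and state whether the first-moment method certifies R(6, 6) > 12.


E[X] = C(12, 6) · 2^{1 − 15} = 924 · 2^{−14} = 924/16384.
As a reduced fraction: E[X] = 231/4096 ≈ 0.056.
Is E[X] < 1? YES.
Since E[X] < 1, there exists a 2-coloring of K_{12} with no monochromatic K_6; hence R(6, 6) > 12.

E[X] = 231/4096 ≈ 0.056; E[X] < 1, so R(6, 6) > 12.


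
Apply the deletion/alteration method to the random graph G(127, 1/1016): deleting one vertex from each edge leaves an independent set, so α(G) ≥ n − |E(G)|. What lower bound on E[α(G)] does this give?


E[|E(G)|] = C(127, 2)·p = 8001 · (1/1016) = 63/8.
E[α(G)] ≥ n − E[|E(G)|] = 127 − 63/8 = 953/8.
Numerically: ≈ 119.12500.
(This is only a lower bound; the true E[α(G)] may be larger.)

E[α(G)] ≥ 953/8 ≈ 119.12500.


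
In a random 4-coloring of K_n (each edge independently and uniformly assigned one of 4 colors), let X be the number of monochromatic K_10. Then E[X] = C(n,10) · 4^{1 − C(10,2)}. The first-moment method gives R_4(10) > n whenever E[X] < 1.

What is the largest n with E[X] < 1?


We need C(n, 10) · 4^{1 − 45} < 1, i.e. C(n, 10) < 4^{45 − 1} = 309485009821345068724781056.
Check values of n near the boundary:
  n = 2019: C(2019, 10) = 303322949179835278009229628; 303322949179835278009229628 < 309485009821345068724781056? YES
  n = 2020: C(2020, 10) = 304832018578739931133653656; 304832018578739931133653656 < 309485009821345068724781056? YES
  n = 2021: C(2021, 10) = 306347841644770462864800616; 306347841644770462864800616 < 309485009821345068724781056? YES
  n = 2022: C(2022, 10) = 307870445231474093395937796; 307870445231474093395937796 < 309485009821345068724781056? YES
  n = 2023: C(2023, 10) = 309399856285778485315440716; 309399856285778485315440716 < 309485009821345068724781056? YES
  n = 2024: C(2024, 10) = 310936101848269937576192656; 310936101848269937576192656 < 309485009821345068724781056? NO
The largest n with C(n, 10) < 309485009821345068724781056 is n = 2023 (where E[X] = 77349964071444621328860179/77371252455336267181195264 ≈ 0.999725). Hence R_4(10) > 2023, i.e. R_4(10) ≥ 2024.

Largest n = 2023; hence R_4(10) > 2023.


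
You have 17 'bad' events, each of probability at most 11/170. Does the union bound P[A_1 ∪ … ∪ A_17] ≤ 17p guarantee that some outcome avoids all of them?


Union bound: P[∪_{i=1}^{17} A_i] ≤ Σ_i P[A_i] ≤ 17·p = 17·(11/170) = 11/10.
Numerically: 11/10 ≈ 1.100.
Is 11/10 < 1? NO.
Since the bound 11/10 is ≥ 1, the union bound is uninformative here; it does NOT by itself certify existence.

17·p = 11/10 ≈ 1.100; existence NOT certified by the union bound.


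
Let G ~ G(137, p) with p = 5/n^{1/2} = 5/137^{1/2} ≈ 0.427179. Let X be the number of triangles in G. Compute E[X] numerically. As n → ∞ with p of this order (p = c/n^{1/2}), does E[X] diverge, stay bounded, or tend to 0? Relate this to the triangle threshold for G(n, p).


Number of potential triangles: C(137, 3) = 419220.
Each occurs with probability p³ ≈ (0.427179)³ ≈ 7.79523410e-02.
By linearity: E[X] = C(137, 3)·p³ ≈ 419220 · 7.79523410e-02 ≈ 32679.180408.
Since α = 1/2 < 1, p = c/n^{1/2} ≫ 1/n is above the triangle threshold p ~ 1/n. Asymptotically E[X] ~ (c³/6)·n^{3(1−α)} = (5³/6)·n^{1.5} → ∞; triangles are abundant w.h.p.

E[X] ≈ 32679.180408; in regime p = Θ(1/n^{1/2}) E[X] diverges (above the triangle threshold p ~ 1/n).


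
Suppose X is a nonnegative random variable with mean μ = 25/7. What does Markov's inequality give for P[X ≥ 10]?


μ = E[X] = 25/7, a = 10.
Markov: P[X ≥ 10] ≤ μ/a = (25/7)/10 = 5/14.
Numerically: ≈ 0.357.
(Since a = 10 > μ = 3.571, the bound 5/14 is < 1 and informative.)

P[X ≥ 10] ≤ 5/14 ≈ 0.357.


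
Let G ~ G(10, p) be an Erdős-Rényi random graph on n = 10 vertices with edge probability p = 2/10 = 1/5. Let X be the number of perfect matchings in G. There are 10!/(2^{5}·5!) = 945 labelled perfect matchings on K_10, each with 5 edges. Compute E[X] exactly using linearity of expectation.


K_10 has 10!/(2^{5}·5!) = 945 labelled perfect matchings.
For each such perfect matching H, let X_H = 1 if all 5 edges of H are present in G. Then P[X_H = 1] = p^{5} = (1/5)^{5} = 1/3125.
By linearity of expectation: E[X] = Σ_H E[X_H] = 945 · p^{5} = 945 · 1/3125 = 189/625.
Numerically: E[X] ≈ 0.3024.

E[X] = 945 · (1/5)^{5} = 189/625 ≈ 0.3024.


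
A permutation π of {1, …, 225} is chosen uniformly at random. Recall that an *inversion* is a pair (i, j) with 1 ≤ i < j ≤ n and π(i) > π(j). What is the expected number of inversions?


Write X = Σ X_I over the C(225, 2) = 25200 pairs i < j, with X_I the indicator of one inversion.
There are 25200 indicators.
For each fixed pair i < j, the values π(i) and π(j) are two distinct elements of {1, …, 225} in uniformly random order; by symmetry P[π(i) > π(j)] = 1/2.
By linearity: E[X] = 25200 · (1/2) = C(225, 2) · (1/2) = 25200/2 = 12600 ≈ 12600.000000.

E[X] = 12600 = 12600.000000.


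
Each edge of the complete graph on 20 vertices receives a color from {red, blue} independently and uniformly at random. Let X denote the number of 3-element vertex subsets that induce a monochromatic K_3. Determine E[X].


Let X = Σ_S X_S over the C(20, 3) = 1140 subsets S of size 3, where X_S = 1 if the K_3 on S is monochromatic.
For a fixed S, the K_3 on S has C(3, 2) = 3 edges. P[all 3 edges red] = (1/2)^3, and likewise for blue, so P[monochromatic] = 2·(1/2)^3 = 2^{1 − 3} = 1/4.
Summing: E[X] = C(20, 3) · 2^{1 − 3} = 1140 · 1/4 = 285.
Numerically: E[X] ≈ 285.000000.

E[X] = C(20,3)·2^(1−C(3,2)) = 285 ≈ 285.000000.


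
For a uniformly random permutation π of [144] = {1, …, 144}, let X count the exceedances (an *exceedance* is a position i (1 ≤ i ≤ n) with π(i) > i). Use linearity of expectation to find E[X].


Write X = Σ_{i=1}^{144} X_i, where X_i = 1_{π(i) > i}.
For each fixed i, π(i) is uniform over {1, …, 144} (marginal of a uniform permutation), so P[π(i) > i] = (n − i)/n. Summing: Σ_{i=1}^{144} (n − i)/n = (0 + 1 + … + 143)/144 = 144(144 − 1)/(2·144) = (144 − 1)/2.
Hence E[X] = Σ_{i=1}^{144} (144 − i)/144 = 143/2 ≈ 71.500.

E[X] = 143/2 = 71.500.


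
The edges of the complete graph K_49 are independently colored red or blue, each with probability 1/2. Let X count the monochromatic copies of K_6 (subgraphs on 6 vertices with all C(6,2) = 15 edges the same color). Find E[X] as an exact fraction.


Let X = Σ_S X_S over the C(49, 6) = 13983816 subsets S of size 6, where X_S = 1 if the K_6 on S is monochromatic.
For a fixed S, the K_6 on S has C(6, 2) = 15 edges. P[all 15 edges red] = (1/2)^15, and likewise for blue, so P[monochromatic] = 2·(1/2)^15 = 2^{1 − 15} = 1/16384.
By linearity: E[X] = C(49, 6) · 2^{1 − 15} = 13983816 · 1/16384 = 1747977/2048.
Numerically: E[X] ≈ 853.504.

E[X] = C(49,6)·2^(1−C(6,2)) = 1747977/2048 ≈ 853.504.


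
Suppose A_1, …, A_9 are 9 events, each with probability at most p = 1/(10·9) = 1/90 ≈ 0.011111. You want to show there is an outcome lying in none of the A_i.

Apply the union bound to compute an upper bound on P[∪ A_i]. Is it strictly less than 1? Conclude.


Union bound: P[∪_{i=1}^{9} A_i] ≤ Σ_i P[A_i] ≤ 9·p = 9·(1/90) = 1/10.
Numerically: 1/10 ≈ 0.100000.
Is 1/10 < 1? YES.
Since P[∪ A_i] ≤ 1/10 < 1, the complement has P[∩ A_i^c] ≥ 1 − 1/10 = 9/10 > 0, so some outcome avoids every A_i.

9·p = 1/10 ≈ 0.100000; existence CERTIFIED by the union bound.


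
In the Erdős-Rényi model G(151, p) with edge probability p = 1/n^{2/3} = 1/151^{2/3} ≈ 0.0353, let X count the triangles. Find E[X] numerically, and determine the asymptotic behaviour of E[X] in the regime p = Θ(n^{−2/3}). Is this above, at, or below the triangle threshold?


Number of potential triangles: C(151, 3) = 562475.
Each occurs with probability p³ ≈ (0.0353)³ ≈ 4.38577e-05.
By linearity: E[X] = C(151, 3)·p³ ≈ 562475 · 4.38577e-05 ≈ 24.669.
Since α = 2/3 < 1, p = c/n^{2/3} ≫ 1/n is above the triangle threshold p ~ 1/n. Asymptotically E[X] ~ (c³/6)·n^{3(1−α)} = (1³/6)·n^{1} → ∞; triangles are abundant w.h.p.

E[X] ≈ 24.669; in regime p = Θ(1/n^{2/3}) E[X] diverges (above the triangle threshold p ~ 1/n).


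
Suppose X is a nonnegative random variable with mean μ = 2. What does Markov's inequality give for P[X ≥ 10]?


μ = E[X] = 2, a = 10.
Markov: P[X ≥ 10] ≤ μ/a = (2)/10 = 1/5.
Numerically: ≈ 0.200.
(Since a = 10 > μ = 2.000, the bound 1/5 is < 1 and informative.)

P[X ≥ 10] ≤ 1/5 ≈ 0.200.


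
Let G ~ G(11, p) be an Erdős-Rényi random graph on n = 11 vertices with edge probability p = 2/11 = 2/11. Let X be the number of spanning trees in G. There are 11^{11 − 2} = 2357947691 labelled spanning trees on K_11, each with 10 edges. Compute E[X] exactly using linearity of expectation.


K_11 has 11^{11 − 2} = 2357947691 labelled spanning trees.
For each such spanning tree H, let X_H = 1 if all 10 edges of H are present in G. Then P[X_H = 1] = p^{10} = (2/11)^{10} = 1024/25937424601.
By linearity: E[X] = Σ_H E[X_H] = 2357947691 · p^{10} = 2357947691 · 1024/25937424601 = 1024/11.
Numerically: E[X] ≈ 93.1.

E[X] = 2357947691 · (2/11)^{10} = 1024/11 ≈ 93.1.


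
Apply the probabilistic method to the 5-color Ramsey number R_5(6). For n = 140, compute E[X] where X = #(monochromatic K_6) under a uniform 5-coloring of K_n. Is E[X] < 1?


E[X] = C(140, 6) · 5^{1 − 15} = 9381724380 · 5^{−14} = 9381724380/6103515625.
As a reduced fraction: E[X] = 1876344876/1220703125 ≈ 1.53710.
Is E[X] < 1? NO.
Since E[X] ≥ 1, the first-moment bound is inconclusive at n = 140; it does NOT by itself certify R_5(6) > 140.

E[X] = 1876344876/1220703125 ≈ 1.53710; E[X] ≥ 1; first-moment method inconclusive here.


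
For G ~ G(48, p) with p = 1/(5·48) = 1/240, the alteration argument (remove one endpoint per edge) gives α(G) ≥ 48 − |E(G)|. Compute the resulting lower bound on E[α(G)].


E[|E(G)|] = C(48, 2)·p = 1128 · (1/240) = 47/10.
E[α(G)] ≥ n − E[|E(G)|] = 48 − 47/10 = 433/10.
Numerically: ≈ 43.300000.
(This is only a lower bound; the true E[α(G)] may be larger.)

E[α(G)] ≥ 433/10 ≈ 43.300000.


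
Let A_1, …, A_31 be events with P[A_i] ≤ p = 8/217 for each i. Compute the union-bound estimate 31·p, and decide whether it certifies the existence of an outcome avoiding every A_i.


Union bound: P[∪_{i=1}^{31} A_i] ≤ Σ_i P[A_i] ≤ 31·p = 31·(8/217) = 8/7.
Numerically: 8/7 ≈ 1.142857.
Is 8/7 < 1? NO.
Since the bound 8/7 is ≥ 1, the union bound is uninformative here; it does NOT by itself certify existence.

31·p = 8/7 ≈ 1.142857; existence NOT certified by the union bound.


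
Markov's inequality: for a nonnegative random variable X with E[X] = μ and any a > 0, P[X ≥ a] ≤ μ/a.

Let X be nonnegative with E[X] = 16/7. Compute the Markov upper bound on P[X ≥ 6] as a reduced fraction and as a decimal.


μ = E[X] = 16/7, a = 6.
Markov: P[X ≥ 6] ≤ μ/a = (16/7)/6 = 8/21.
Numerically: ≈ 0.381.
(Since a = 6 > μ = 2.286, the bound 8/21 is < 1 and informative.)

P[X ≥ 6] ≤ 8/21 ≈ 0.381.


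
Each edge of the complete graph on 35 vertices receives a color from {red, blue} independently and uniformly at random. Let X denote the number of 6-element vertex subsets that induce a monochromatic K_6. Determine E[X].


Let X = Σ_S X_S over the C(35, 6) = 1623160 subsets S of size 6, where X_S = 1 if the K_6 on S is monochromatic.
For a fixed S, the K_6 on S has C(6, 2) = 15 edges. P[all 15 edges red] = (1/2)^15, and likewise for blue, so P[monochromatic] = 2·(1/2)^15 = 2^{1 − 15} = 1/16384.
Summing: E[X] = C(35, 6) · 2^{1 − 15} = 1623160 · 1/16384 = 202895/2048.
Numerically: E[X] ≈ 99.0698.

E[X] = C(35,6)·2^(1−C(6,2)) = 202895/2048 ≈ 99.0698.


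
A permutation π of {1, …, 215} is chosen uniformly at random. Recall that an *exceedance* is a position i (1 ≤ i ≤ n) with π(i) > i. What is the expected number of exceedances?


Write X = Σ_{i=1}^{215} X_i, where X_i = 1_{π(i) > i}.
For each fixed i, π(i) is uniform over {1, …, 215} (marginal of a uniform permutation), so P[π(i) > i] = (n − i)/n. Summing: Σ_{i=1}^{215} (n − i)/n = (0 + 1 + … + 214)/215 = 215(215 − 1)/(2·215) = (215 − 1)/2.
Hence E[X] = Σ_{i=1}^{215} (215 − i)/215 = 107 ≈ 107.000000.

E[X] = 107 = 107.000000.


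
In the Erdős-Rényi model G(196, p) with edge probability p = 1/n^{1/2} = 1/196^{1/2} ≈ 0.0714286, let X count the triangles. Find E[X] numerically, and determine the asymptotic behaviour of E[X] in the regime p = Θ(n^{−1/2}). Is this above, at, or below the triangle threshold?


Number of potential triangles: C(196, 3) = 1235780.
Each occurs with probability p³ ≈ (0.0714286)³ ≈ 3.64431487e-04.
By linearity: E[X] = C(196, 3)·p³ ≈ 1235780 · 3.64431487e-04 ≈ 450.357143.
Since α = 1/2 < 1, p = c/n^{1/2} ≫ 1/n is above the triangle threshold p ~ 1/n. Asymptotically E[X] ~ (c³/6)·n^{3(1−α)} = (1³/6)·n^{1.5} → ∞; triangles are abundant w.h.p.

E[X] ≈ 450.357143; in regime p = Θ(1/n^{1/2}) E[X] diverges (above the triangle threshold p ~ 1/n).


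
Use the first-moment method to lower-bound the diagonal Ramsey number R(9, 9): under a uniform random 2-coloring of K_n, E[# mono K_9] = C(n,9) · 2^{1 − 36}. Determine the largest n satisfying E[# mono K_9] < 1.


We need C(n, 9) · 2^{1 − 36} < 1, i.e. C(n, 9) < 2^{36 − 1} = 34359738368.
Check values of n near the boundary:
  n = 59: C(59, 9) = 12565671261; 12565671261 < 34359738368? YES
  n = 60: C(60, 9) = 14783142660; 14783142660 < 34359738368? YES
  n = 61: C(61, 9) = 17341763505; 17341763505 < 34359738368? YES
  n = 62: C(62, 9) = 20286591270; 20286591270 < 34359738368? YES
  n = 63: C(63, 9) = 23667689815; 23667689815 < 34359738368? YES
  n = 64: C(64, 9) = 27540584512; 27540584512 < 34359738368? YES
  n = 65: C(65, 9) = 31966749880; 31966749880 < 34359738368? YES
  n = 66: C(66, 9) = 37014131440; 37014131440 < 34359738368? NO
The largest n with C(n, 9) < 34359738368 is n = 65 (where E[X] = 3995843735/4294967296 ≈ 0.930355). Hence R(9, 9) > 65, i.e. R(9, 9) ≥ 66.

Largest n = 65; hence R(9, 9) > 65.


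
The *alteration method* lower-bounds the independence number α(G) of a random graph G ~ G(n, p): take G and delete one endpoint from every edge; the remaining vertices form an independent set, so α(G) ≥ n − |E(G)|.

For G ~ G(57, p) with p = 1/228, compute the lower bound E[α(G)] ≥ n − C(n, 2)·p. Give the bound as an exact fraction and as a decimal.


E[|E(G)|] = C(57, 2)·p = 1596 · (1/228) = 7.
E[α(G)] ≥ n − E[|E(G)|] = 57 − 7 = 50.
Numerically: ≈ 50.0000.
(This is only a lower bound; the true E[α(G)] may be larger.)

E[α(G)] ≥ 50 ≈ 50.0000.


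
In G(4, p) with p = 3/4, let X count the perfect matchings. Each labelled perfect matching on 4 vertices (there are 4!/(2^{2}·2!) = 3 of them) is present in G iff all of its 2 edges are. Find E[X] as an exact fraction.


K_4 has 4!/(2^{2}·2!) = 3 labelled perfect matchings.
For each such perfect matching H, let X_H = 1 if all 2 edges of H are present in G. Then P[X_H = 1] = p^{2} = (3/4)^{2} = 9/16.
Summing the indicators: E[X] = Σ_H E[X_H] = 3 · p^{2} = 3 · 9/16 = 27/16.
Numerically: E[X] ≈ 1.6875.

E[X] = 3 · (3/4)^{2} = 27/16 ≈ 1.6875.


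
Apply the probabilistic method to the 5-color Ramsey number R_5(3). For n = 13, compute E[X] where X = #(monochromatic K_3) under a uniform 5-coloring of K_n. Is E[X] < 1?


E[X] = C(13, 3) · 5^{1 − 3} = 286 · 5^{−2} = 286/25.
As a reduced fraction: E[X] = 286/25 ≈ 11.440000.
Is E[X] < 1? NO.
Since E[X] ≥ 1, the first-moment bound is inconclusive at n = 13; it does NOT by itself certify R_5(3) > 13.

E[X] = 286/25 ≈ 11.440000; E[X] ≥ 1; first-moment method inconclusive here.


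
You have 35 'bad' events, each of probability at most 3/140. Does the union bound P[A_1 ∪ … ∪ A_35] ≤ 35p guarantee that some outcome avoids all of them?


Union bound: P[∪_{i=1}^{35} A_i] ≤ Σ_i P[A_i] ≤ 35·p = 35·(3/140) = 3/4.
Numerically: 3/4 ≈ 0.7500.
Is 3/4 < 1? YES.
Since P[∪ A_i] ≤ 3/4 < 1, the complement has P[∩ A_i^c] ≥ 1 − 3/4 = 1/4 > 0, so some outcome avoids every A_i.

35·p = 3/4 ≈ 0.7500; existence CERTIFIED by the union bound.
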